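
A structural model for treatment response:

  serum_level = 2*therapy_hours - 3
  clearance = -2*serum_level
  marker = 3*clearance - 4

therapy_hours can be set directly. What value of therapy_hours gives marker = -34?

Substituting into the clearance equation gives clearance = -4*therapy_hours + 6.
Substituting into the marker equation gives marker = -12*therapy_hours + 14.
Solve -12*therapy_hours + 14 = -34: therapy_hours = (-34 - 14) / -12 = 4.

therapy_hours = 4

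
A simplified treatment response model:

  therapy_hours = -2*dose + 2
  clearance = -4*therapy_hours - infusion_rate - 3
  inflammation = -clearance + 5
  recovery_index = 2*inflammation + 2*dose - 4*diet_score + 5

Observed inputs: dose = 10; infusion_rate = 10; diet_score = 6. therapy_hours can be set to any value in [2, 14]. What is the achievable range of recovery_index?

53 to 149

Intervening on therapy_hours fixes its value directly, overriding its dependence on dose.
Substituting into the clearance equation gives clearance = -4*therapy_hours - 13.
inflammation becomes 4*therapy_hours + 18.
Substituting into the recovery_index equation gives recovery_index = 8*therapy_hours + 37.
Linear in therapy_hours, so extremes are at the endpoints: therapy_hours = 2 gives recovery_index = 53; therapy_hours = 14 gives recovery_index = 149.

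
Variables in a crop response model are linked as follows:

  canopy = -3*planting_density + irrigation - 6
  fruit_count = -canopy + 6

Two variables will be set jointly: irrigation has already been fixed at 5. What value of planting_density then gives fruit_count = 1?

With irrigation held at 5:
Substituting into the canopy equation gives canopy = -3*planting_density - 1.
So fruit_count = 3*planting_density + 7.
Solve 3*planting_density + 7 = 1: planting_density = (1 - 7) / 3 = -2.

planting_density = -2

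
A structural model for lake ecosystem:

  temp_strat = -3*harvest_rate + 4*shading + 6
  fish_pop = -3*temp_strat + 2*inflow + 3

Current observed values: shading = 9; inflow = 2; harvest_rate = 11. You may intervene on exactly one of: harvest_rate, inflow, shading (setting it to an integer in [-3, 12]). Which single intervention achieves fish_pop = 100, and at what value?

set shading = -1

Intervening on harvest_rate: fish_pop = 9*harvest_rate - 119. Reaching 100 requires harvest_rate = 73/3, not an integer.
Intervening on inflow: fish_pop = 2*inflow - 24. Reaching 100 requires inflow = 62, outside [-3, 12].
Intervening on shading: with other inputs at their observed values, fish_pop = -12*shading + 88. Solving for 100 gives shading = -1, within [-3, 12].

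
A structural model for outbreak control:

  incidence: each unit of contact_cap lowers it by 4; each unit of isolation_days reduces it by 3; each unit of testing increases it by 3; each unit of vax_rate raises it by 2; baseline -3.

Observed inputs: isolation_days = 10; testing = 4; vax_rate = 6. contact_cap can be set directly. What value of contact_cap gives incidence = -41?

contact_cap = 8

Substituting into the incidence equation gives incidence = -4*contact_cap - 9.
Solve -4*contact_cap - 9 = -41: contact_cap = (-41 + 9) / -4 = 8.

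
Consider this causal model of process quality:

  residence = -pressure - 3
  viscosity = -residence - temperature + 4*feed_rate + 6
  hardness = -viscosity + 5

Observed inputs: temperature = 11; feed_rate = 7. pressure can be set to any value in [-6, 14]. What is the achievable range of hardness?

Substituting into the viscosity equation gives viscosity = pressure + 26.
Substituting into the hardness equation gives hardness = -pressure - 21.
Linear in pressure, so extremes are at the endpoints: pressure = -6 gives hardness = -15; pressure = 14 gives hardness = -35.

-35 to -15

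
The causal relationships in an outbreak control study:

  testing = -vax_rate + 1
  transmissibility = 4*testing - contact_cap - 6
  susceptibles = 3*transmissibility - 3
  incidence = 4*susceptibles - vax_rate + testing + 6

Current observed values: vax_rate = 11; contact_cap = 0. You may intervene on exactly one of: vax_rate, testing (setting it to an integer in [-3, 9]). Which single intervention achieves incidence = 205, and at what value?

Intervening on vax_rate: incidence = -50*vax_rate - 29. Reaching 205 requires vax_rate = -117/25, not an integer.
Intervening on testing: with other inputs at their observed values, incidence = 49*testing - 89. Solving for 205 gives testing = 6, within [-3, 9].

set testing = 6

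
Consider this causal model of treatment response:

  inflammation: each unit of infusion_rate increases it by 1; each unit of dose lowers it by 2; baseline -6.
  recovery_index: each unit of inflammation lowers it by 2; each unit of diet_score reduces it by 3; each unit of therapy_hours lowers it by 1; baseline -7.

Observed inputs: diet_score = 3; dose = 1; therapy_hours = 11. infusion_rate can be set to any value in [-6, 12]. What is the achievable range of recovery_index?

Substituting into the inflammation equation gives inflammation = infusion_rate - 8.
This gives recovery_index = -2*infusion_rate - 11.
Linear in infusion_rate, so extremes are at the endpoints: infusion_rate = -6 gives recovery_index = 1; infusion_rate = 12 gives recovery_index = -35.

-35 to 1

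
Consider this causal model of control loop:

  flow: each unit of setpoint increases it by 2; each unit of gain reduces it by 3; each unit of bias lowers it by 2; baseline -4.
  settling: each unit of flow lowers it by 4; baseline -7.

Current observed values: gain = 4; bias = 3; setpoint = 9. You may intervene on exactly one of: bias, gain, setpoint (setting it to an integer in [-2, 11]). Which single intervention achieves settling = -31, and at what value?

set bias = -2

Intervening on bias: with other inputs at their observed values, settling = 8*bias - 15. Solving for -31 gives bias = -2, within [-2, 11].
Intervening on gain: settling = 12*gain - 39. Reaching -31 requires gain = 2/3, not an integer.
Intervening on setpoint: settling = -8*setpoint + 81. Reaching -31 requires setpoint = 14, outside [-2, 11].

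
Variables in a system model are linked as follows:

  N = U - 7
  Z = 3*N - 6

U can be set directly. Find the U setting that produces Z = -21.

Substituting into the Z equation gives Z = 3*U - 27.
Solve 3*U - 27 = -21: U = (-21 + 27) / 3 = 2.

U = 2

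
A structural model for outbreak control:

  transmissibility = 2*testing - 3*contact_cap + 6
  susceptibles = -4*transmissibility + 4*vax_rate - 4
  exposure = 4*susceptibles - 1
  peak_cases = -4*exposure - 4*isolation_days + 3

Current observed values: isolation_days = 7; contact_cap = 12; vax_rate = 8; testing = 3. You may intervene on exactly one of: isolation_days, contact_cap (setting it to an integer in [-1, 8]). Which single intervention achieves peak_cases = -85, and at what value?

Intervening on isolation_days: peak_cases = -4*isolation_days - 1977. Reaching -85 requires isolation_days = -473, outside [-1, 8].
Intervening on contact_cap: with other inputs at their observed values, peak_cases = -192*contact_cap + 299. Solving for -85 gives contact_cap = 2, within [-1, 8].

set contact_cap = 2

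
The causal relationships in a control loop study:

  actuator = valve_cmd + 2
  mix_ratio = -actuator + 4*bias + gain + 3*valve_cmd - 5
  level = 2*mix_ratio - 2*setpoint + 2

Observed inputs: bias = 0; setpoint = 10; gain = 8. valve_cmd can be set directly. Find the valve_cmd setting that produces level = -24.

valve_cmd = -2

Substituting into the mix_ratio equation gives mix_ratio = 2*valve_cmd + 1.
This gives level = 4*valve_cmd - 16.
Solve 4*valve_cmd - 16 = -24: valve_cmd = (-24 + 16) / 4 = -2.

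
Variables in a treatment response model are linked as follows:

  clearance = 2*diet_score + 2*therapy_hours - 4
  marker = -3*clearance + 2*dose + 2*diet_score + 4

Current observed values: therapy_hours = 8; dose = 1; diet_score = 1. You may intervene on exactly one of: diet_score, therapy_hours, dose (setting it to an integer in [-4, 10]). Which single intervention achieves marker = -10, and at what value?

set therapy_hours = 4

Intervening on diet_score: marker = -4*diet_score - 30. Reaching -10 requires diet_score = -5, outside [-4, 10].
Intervening on therapy_hours: with other inputs at their observed values, marker = -6*therapy_hours + 14. Solving for -10 gives therapy_hours = 4, within [-4, 10].
Intervening on dose: marker = 2*dose - 36. Reaching -10 requires dose = 13, outside [-4, 10].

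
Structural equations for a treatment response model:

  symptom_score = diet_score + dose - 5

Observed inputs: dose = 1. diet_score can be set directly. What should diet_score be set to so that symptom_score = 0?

Substituting into the symptom_score equation gives symptom_score = diet_score - 4.
Solve diet_score - 4 = 0: diet_score = (0 + 4) / 1 = 4.

diet_score = 4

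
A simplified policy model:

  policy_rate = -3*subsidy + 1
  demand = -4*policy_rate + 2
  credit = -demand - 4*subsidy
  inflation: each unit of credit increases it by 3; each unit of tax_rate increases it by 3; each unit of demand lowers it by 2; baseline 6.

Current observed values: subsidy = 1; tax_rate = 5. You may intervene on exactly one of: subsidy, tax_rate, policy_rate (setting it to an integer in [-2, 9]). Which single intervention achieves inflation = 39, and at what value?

Intervening on subsidy: inflation = -72*subsidy + 31. Reaching 39 requires subsidy = -1/9, not an integer.
Intervening on tax_rate: inflation = 3*tax_rate - 56. Reaching 39 requires tax_rate = 95/3, not an integer.
Intervening on policy_rate: with other inputs at their observed values, inflation = 20*policy_rate - 1. Solving for 39 gives policy_rate = 2, within [-2, 9].

set policy_rate = 2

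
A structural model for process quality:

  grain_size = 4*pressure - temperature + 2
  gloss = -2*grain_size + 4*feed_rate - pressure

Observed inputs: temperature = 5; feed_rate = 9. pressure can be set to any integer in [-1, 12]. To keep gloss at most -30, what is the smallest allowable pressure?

Substituting into the grain_size equation gives grain_size = 4*pressure - 3.
Substituting into the gloss equation gives gloss = -9*pressure + 42.
Require -9*pressure + 42 ≤ -30, so pressure ≥ 8.
The smallest integer in [-1, 12] satisfying this is 8.

pressure = 8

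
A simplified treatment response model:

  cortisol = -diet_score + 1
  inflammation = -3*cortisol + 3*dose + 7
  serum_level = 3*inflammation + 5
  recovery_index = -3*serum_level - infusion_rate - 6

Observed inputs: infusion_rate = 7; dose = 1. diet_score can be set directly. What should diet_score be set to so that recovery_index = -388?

diet_score = 11

Substituting into the inflammation equation gives inflammation = 3*diet_score + 7.
Substituting into the serum_level equation gives serum_level = 9*diet_score + 26.
Substituting into the recovery_index equation gives recovery_index = -27*diet_score - 91.
Solve -27*diet_score - 91 = -388: diet_score = (-388 + 91) / -27 = 11.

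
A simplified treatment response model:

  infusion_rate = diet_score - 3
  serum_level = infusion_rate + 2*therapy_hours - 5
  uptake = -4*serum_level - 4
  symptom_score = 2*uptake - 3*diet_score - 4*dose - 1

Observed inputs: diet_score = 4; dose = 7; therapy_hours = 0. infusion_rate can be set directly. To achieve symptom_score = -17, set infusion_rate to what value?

Intervening on infusion_rate fixes its value directly, overriding its dependence on diet_score.
Substituting into the serum_level equation gives serum_level = infusion_rate - 5.
So uptake = -4*infusion_rate + 16.
Substituting into the symptom_score equation gives symptom_score = -8*infusion_rate - 9.
Solve -8*infusion_rate - 9 = -17: infusion_rate = (-17 + 9) / -8 = 1.

infusion_rate = 1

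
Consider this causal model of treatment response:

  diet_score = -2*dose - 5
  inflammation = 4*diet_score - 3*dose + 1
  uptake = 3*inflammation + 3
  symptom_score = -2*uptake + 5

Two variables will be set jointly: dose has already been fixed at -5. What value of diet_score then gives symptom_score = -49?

With dose held at -5:
Intervening on diet_score fixes its value directly, overriding its dependence on dose.
Substituting into the inflammation equation gives inflammation = 4*diet_score + 16.
Substituting into the uptake equation gives uptake = 12*diet_score + 51.
So symptom_score = -24*diet_score - 97.
Solve -24*diet_score - 97 = -49: diet_score = (-49 + 97) / -24 = -2.

diet_score = -2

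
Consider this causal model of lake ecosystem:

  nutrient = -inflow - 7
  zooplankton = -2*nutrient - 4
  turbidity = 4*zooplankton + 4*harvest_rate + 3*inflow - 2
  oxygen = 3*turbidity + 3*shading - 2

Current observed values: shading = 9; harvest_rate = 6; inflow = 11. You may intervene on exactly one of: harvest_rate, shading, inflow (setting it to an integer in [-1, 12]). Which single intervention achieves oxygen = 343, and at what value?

set inflow = 4

Intervening on harvest_rate: oxygen = 12*harvest_rate + 502. Reaching 343 requires harvest_rate = -53/4, not an integer.
Intervening on shading: oxygen = 3*shading + 547. Reaching 343 requires shading = -68, outside [-1, 12].
Intervening on inflow: with other inputs at their observed values, oxygen = 33*inflow + 211. Solving for 343 gives inflow = 4, within [-1, 12].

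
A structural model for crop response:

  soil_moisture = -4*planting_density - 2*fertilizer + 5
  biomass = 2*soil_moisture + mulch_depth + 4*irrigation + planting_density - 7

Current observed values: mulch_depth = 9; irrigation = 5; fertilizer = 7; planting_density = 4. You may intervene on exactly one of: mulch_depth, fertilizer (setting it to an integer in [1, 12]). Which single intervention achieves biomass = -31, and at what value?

Intervening on mulch_depth: with other inputs at their observed values, biomass = mulch_depth - 33. Solving for -31 gives mulch_depth = 2, within [1, 12].
Intervening on fertilizer: biomass = -4*fertilizer + 4. Reaching -31 requires fertilizer = 35/4, not an integer.

set mulch_depth = 2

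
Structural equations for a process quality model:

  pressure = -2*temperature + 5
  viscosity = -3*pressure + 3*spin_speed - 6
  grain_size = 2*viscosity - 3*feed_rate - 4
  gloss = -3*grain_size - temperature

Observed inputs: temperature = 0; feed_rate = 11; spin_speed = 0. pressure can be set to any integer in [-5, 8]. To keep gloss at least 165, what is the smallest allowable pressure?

Intervening on pressure fixes its value directly, overriding its dependence on temperature.
Substituting into the viscosity equation gives viscosity = -3*pressure - 6.
This gives grain_size = -6*pressure - 49.
Substituting into the gloss equation gives gloss = 18*pressure + 147.
Require 18*pressure + 147 ≥ 165, so pressure ≥ 1.
The smallest integer in [-5, 8] satisfying this is 1.

pressure = 1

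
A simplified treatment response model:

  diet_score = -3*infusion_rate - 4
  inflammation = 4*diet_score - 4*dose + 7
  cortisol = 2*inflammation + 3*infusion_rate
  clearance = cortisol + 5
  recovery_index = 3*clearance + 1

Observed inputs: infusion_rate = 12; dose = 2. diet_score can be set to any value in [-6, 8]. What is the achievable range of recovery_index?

Intervening on diet_score fixes its value directly, overriding its dependence on infusion_rate.
Substituting into the inflammation equation gives inflammation = 4*diet_score - 1.
Substituting into the cortisol equation gives cortisol = 8*diet_score + 34.
clearance becomes 8*diet_score + 39.
So recovery_index = 24*diet_score + 118.
Linear in diet_score, so extremes are at the endpoints: diet_score = -6 gives recovery_index = -26; diet_score = 8 gives recovery_index = 310.

-26 to 310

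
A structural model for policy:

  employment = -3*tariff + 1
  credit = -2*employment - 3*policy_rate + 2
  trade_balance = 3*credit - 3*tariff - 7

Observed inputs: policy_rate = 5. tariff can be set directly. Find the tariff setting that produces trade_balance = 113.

tariff = 11

Substituting into the credit equation gives credit = 6*tariff - 15.
Substituting into the trade_balance equation gives trade_balance = 15*tariff - 52.
Solve 15*tariff - 52 = 113: tariff = (113 + 52) / 15 = 11.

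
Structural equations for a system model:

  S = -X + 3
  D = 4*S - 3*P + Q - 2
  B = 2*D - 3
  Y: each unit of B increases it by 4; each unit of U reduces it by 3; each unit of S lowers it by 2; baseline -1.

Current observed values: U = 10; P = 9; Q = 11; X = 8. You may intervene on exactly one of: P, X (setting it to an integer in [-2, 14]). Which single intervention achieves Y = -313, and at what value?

Intervening on P: with other inputs at their observed values, Y = -24*P - 121. Solving for -313 gives P = 8, within [-2, 14].
Intervening on X: Y = -30*X - 97. Reaching -313 requires X = 36/5, not an integer.

set P = 8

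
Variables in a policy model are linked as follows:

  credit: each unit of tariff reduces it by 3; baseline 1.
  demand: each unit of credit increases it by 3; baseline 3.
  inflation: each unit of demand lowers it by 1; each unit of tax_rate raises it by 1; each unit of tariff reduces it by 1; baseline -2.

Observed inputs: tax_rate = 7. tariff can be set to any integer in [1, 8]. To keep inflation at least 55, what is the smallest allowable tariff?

tariff = 7

Substituting into the demand equation gives demand = -9*tariff + 6.
This gives inflation = 8*tariff - 1.
Require 8*tariff - 1 ≥ 55, so tariff ≥ 7.
The smallest integer in [1, 8] satisfying this is 7.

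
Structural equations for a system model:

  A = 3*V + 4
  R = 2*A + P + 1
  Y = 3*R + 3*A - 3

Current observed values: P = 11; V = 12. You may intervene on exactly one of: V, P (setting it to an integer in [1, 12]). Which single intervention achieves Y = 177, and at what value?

set V = 4

Intervening on V: with other inputs at their observed values, Y = 27*V + 69. Solving for 177 gives V = 4, within [1, 12].
Intervening on P: Y = 3*P + 360. Reaching 177 requires P = -61, outside [1, 12].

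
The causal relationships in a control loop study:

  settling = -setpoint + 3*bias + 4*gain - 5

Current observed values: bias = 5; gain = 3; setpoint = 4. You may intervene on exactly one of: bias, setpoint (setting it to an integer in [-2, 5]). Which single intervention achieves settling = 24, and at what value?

set setpoint = -2

Intervening on bias: settling = 3*bias + 3. Reaching 24 requires bias = 7, outside [-2, 5].
Intervening on setpoint: with other inputs at their observed values, settling = -setpoint + 22. Solving for 24 gives setpoint = -2, within [-2, 5].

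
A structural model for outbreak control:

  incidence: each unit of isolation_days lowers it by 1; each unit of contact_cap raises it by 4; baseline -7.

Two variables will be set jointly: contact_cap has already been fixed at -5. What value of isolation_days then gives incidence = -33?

With contact_cap held at -5:
Substituting into the incidence equation gives incidence = -isolation_days - 27.
Solve -isolation_days - 27 = -33: isolation_days = (-33 + 27) / -1 = 6.

isolation_days = 6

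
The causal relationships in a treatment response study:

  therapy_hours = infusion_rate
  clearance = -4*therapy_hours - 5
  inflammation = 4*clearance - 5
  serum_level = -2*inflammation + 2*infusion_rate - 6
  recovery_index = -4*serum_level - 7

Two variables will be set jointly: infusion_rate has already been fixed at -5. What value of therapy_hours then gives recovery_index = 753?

therapy_hours = -7

With infusion_rate held at -5:
Intervening on therapy_hours fixes its value directly, overriding its dependence on infusion_rate.
Substituting into the inflammation equation gives inflammation = -16*therapy_hours - 25.
Substituting into the serum_level equation gives serum_level = 32*therapy_hours + 34.
Substituting into the recovery_index equation gives recovery_index = -128*therapy_hours - 143.
Solve -128*therapy_hours - 143 = 753: therapy_hours = (753 + 143) / -128 = -7.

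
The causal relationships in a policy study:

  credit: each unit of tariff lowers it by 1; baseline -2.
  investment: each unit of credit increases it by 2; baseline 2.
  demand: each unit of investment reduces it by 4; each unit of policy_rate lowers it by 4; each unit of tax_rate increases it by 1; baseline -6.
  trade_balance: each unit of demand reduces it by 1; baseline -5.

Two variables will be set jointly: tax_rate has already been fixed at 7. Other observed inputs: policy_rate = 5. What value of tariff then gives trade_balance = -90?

tariff = 12

With tax_rate held at 7:
Substituting into the investment equation gives investment = -2*tariff - 2.
Substituting into the demand equation gives demand = 8*tariff - 11.
This gives trade_balance = -8*tariff + 6.
Solve -8*tariff + 6 = -90: tariff = (-90 - 6) / -8 = 12.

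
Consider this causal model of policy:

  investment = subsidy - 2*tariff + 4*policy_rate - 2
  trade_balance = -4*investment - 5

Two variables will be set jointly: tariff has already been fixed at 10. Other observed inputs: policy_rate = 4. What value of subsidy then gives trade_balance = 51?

With tariff held at 10:
Substituting into the investment equation gives investment = subsidy - 6.
Substituting into the trade_balance equation gives trade_balance = -4*subsidy + 19.
Solve -4*subsidy + 19 = 51: subsidy = (51 - 19) / -4 = -8.

subsidy = -8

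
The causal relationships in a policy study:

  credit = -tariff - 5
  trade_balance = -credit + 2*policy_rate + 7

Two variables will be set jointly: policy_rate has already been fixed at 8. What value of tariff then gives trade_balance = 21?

tariff = -7

With policy_rate held at 8:
Substituting into the trade_balance equation gives trade_balance = tariff + 28.
Solve tariff + 28 = 21: tariff = (21 - 28) / 1 = -7.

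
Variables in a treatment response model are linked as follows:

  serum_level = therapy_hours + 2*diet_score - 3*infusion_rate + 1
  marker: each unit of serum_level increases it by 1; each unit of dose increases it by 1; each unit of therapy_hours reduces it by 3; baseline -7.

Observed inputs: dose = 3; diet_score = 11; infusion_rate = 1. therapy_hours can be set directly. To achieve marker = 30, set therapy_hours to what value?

therapy_hours = -7

Substituting into the serum_level equation gives serum_level = therapy_hours + 20.
Substituting into the marker equation gives marker = -2*therapy_hours + 16.
Solve -2*therapy_hours + 16 = 30: therapy_hours = (30 - 16) / -2 = -7.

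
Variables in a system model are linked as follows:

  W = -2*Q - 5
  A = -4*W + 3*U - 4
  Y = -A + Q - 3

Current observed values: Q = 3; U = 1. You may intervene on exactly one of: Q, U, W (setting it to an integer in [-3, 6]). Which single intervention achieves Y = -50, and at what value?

Intervening on Q: with other inputs at their observed values, Y = -7*Q - 22. Solving for -50 gives Q = 4, within [-3, 6].
Intervening on U: Y = -3*U - 40. Reaching -50 requires U = 10/3, not an integer.
Intervening on W: Y = 4*W + 1. Reaching -50 requires W = -51/4, not an integer.

set Q = 4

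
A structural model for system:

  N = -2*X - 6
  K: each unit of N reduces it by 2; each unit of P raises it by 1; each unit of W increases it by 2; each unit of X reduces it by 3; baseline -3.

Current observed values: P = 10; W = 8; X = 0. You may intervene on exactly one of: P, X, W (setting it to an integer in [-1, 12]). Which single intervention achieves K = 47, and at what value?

set X = 12

Intervening on P: K = P + 25. Reaching 47 requires P = 22, outside [-1, 12].
Intervening on X: with other inputs at their observed values, K = X + 35. Solving for 47 gives X = 12, within [-1, 12].
Intervening on W: K = 2*W + 19. Reaching 47 requires W = 14, outside [-1, 12].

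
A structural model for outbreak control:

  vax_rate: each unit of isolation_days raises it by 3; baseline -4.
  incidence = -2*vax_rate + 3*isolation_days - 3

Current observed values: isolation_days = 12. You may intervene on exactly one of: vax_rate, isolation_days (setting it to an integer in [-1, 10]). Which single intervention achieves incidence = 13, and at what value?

Intervening on vax_rate: with other inputs at their observed values, incidence = -2*vax_rate + 33. Solving for 13 gives vax_rate = 10, within [-1, 10].
Intervening on isolation_days: incidence = -3*isolation_days + 5. Reaching 13 requires isolation_days = -8/3, not an integer.

set vax_rate = 10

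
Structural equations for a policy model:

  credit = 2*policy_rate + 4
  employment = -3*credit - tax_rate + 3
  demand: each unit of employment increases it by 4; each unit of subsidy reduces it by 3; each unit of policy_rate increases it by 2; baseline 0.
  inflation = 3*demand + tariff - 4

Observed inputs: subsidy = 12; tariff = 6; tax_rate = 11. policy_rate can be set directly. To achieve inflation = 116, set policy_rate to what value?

policy_rate = -7

Substituting into the employment equation gives employment = -6*policy_rate - 20.
Substituting into the demand equation gives demand = -22*policy_rate - 116.
So inflation = -66*policy_rate - 346.
Solve -66*policy_rate - 346 = 116: policy_rate = (116 + 346) / -66 = -7.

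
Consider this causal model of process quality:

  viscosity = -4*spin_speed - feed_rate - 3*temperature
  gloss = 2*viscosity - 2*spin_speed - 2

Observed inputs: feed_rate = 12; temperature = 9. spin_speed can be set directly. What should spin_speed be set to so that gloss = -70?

spin_speed = -1

Substituting into the viscosity equation gives viscosity = -4*spin_speed - 39.
Substituting into the gloss equation gives gloss = -10*spin_speed - 80.
Solve -10*spin_speed - 80 = -70: spin_speed = (-70 + 80) / -10 = -1.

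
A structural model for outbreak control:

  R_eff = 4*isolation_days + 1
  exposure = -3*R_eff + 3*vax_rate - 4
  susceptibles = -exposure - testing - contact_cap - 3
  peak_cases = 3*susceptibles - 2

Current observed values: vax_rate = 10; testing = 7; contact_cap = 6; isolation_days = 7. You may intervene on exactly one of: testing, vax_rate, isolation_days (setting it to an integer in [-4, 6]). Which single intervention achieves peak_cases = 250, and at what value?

Intervening on testing: peak_cases = -3*testing + 154. Reaching 250 requires testing = -32, outside [-4, 6].
Intervening on vax_rate: with other inputs at their observed values, peak_cases = -9*vax_rate + 223. Solving for 250 gives vax_rate = -3, within [-4, 6].
Intervening on isolation_days: peak_cases = 36*isolation_days - 119. Reaching 250 requires isolation_days = 41/4, not an integer.

set vax_rate = -3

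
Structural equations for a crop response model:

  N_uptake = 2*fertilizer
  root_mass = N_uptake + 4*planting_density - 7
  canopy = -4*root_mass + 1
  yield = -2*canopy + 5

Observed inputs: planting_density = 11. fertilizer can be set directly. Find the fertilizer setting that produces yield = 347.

fertilizer = 3

Substituting into the root_mass equation gives root_mass = 2*fertilizer + 37.
Substituting into the canopy equation gives canopy = -8*fertilizer - 147.
So yield = 16*fertilizer + 299.
Solve 16*fertilizer + 299 = 347: fertilizer = (347 - 299) / 16 = 3.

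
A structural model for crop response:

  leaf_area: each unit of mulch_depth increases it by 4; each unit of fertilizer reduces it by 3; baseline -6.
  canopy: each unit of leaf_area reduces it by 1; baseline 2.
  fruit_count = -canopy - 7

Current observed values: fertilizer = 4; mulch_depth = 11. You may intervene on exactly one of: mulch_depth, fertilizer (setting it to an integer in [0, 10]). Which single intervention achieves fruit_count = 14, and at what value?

set fertilizer = 5

Intervening on mulch_depth: fruit_count = 4*mulch_depth - 27. Reaching 14 requires mulch_depth = 41/4, not an integer.
Intervening on fertilizer: with other inputs at their observed values, fruit_count = -3*fertilizer + 29. Solving for 14 gives fertilizer = 5, within [0, 10].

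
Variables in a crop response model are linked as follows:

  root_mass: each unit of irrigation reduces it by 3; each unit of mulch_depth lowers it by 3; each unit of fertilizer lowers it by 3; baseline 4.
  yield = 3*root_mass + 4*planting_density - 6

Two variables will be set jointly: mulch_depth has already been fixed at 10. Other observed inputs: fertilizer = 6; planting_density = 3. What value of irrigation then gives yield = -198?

With mulch_depth held at 10:
Substituting into the root_mass equation gives root_mass = -3*irrigation - 44.
Substituting into the yield equation gives yield = -9*irrigation - 126.
Solve -9*irrigation - 126 = -198: irrigation = (-198 + 126) / -9 = 8.

irrigation = 8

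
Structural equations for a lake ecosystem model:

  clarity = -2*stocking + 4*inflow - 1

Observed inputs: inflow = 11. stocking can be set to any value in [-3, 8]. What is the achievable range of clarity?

27 to 49

Substituting into the clarity equation gives clarity = -2*stocking + 43.
Linear in stocking, so extremes are at the endpoints: stocking = -3 gives clarity = 49; stocking = 8 gives clarity = 27.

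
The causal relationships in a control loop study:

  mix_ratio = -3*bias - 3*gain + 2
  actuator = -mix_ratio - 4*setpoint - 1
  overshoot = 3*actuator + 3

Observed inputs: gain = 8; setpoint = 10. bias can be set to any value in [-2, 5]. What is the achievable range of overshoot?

Substituting into the mix_ratio equation gives mix_ratio = -3*bias - 22.
Substituting into the actuator equation gives actuator = 3*bias - 19.
So overshoot = 9*bias - 54.
Linear in bias, so extremes are at the endpoints: bias = -2 gives overshoot = -72; bias = 5 gives overshoot = -9.

-72 to -9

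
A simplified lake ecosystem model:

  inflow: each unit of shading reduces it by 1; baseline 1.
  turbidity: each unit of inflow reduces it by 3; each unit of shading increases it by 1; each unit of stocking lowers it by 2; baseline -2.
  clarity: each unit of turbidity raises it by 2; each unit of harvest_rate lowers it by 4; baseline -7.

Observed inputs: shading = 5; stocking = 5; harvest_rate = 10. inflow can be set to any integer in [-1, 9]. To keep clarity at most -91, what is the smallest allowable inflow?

Intervening on inflow fixes its value directly, overriding its dependence on shading.
Substituting into the turbidity equation gives turbidity = -3*inflow - 7.
Substituting into the clarity equation gives clarity = -6*inflow - 61.
Require -6*inflow - 61 ≤ -91, so inflow ≥ 5.
The smallest integer in [-1, 9] satisfying this is 5.

inflow = 5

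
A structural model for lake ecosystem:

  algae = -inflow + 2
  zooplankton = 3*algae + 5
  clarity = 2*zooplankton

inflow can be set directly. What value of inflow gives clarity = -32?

inflow = 9

Substituting into the zooplankton equation gives zooplankton = -3*inflow + 11.
clarity becomes -6*inflow + 22.
Solve -6*inflow + 22 = -32: inflow = (-32 - 22) / -6 = 9.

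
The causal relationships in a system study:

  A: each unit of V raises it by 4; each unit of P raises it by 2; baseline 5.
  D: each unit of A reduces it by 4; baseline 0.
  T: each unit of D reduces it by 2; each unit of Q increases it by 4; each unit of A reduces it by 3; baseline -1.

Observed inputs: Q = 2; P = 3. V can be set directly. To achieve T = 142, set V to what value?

Substituting into the A equation gives A = 4*V + 11.
D becomes -16*V - 44.
Substituting into the T equation gives T = 20*V + 62.
Solve 20*V + 62 = 142: V = (142 - 62) / 20 = 4.

V = 4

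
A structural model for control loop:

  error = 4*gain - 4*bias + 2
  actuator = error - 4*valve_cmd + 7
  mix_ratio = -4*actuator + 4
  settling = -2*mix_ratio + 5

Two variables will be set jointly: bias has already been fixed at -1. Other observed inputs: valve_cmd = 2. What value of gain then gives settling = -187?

With bias held at -1:
Substituting into the error equation gives error = 4*gain + 6.
Substituting into the actuator equation gives actuator = 4*gain + 5.
So mix_ratio = -16*gain - 16.
Substituting into the settling equation gives settling = 32*gain + 37.
Solve 32*gain + 37 = -187: gain = (-187 - 37) / 32 = -7.

gain = -7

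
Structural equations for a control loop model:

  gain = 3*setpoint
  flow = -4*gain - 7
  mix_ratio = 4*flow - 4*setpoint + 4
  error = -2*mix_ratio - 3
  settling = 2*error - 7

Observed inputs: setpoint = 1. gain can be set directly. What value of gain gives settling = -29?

gain = -2

Intervening on gain fixes its value directly, overriding its dependence on setpoint.
Substituting into the mix_ratio equation gives mix_ratio = -16*gain - 28.
This gives error = 32*gain + 53.
settling becomes 64*gain + 99.
Solve 64*gain + 99 = -29: gain = (-29 - 99) / 64 = -2.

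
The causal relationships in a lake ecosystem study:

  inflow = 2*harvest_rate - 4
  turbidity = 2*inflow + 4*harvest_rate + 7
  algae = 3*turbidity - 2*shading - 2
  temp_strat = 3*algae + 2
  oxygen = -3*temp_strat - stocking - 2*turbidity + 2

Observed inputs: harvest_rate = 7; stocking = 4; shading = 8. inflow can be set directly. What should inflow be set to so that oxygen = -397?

inflow = -8

Intervening on inflow fixes its value directly, overriding its dependence on harvest_rate.
Substituting into the turbidity equation gives turbidity = 2*inflow + 35.
algae becomes 6*inflow + 87.
So temp_strat = 18*inflow + 263.
Substituting into the oxygen equation gives oxygen = -58*inflow - 861.
Solve -58*inflow - 861 = -397: inflow = (-397 + 861) / -58 = -8.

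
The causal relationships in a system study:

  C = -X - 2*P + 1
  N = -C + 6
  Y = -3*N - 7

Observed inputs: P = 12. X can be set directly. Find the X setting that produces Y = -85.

Substituting into the C equation gives C = -X - 23.
N becomes X + 29.
So Y = -3*X - 94.
Solve -3*X - 94 = -85: X = (-85 + 94) / -3 = -3.

X = -3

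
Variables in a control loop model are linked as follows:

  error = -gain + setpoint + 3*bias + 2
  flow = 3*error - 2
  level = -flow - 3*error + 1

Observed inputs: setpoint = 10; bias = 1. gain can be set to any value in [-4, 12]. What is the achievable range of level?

Substituting into the error equation gives error = -gain + 15.
flow becomes -3*gain + 43.
This gives level = 6*gain - 87.
Linear in gain, so extremes are at the endpoints: gain = -4 gives level = -111; gain = 12 gives level = -15.

-111 to -15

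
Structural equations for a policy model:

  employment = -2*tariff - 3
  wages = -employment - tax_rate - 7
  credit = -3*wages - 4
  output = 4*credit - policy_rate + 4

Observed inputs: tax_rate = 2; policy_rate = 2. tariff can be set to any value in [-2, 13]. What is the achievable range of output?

-254 to 106

Substituting into the wages equation gives wages = 2*tariff - 6.
credit becomes -6*tariff + 14.
Substituting into the output equation gives output = -24*tariff + 58.
Linear in tariff, so extremes are at the endpoints: tariff = -2 gives output = 106; tariff = 13 gives output = -254.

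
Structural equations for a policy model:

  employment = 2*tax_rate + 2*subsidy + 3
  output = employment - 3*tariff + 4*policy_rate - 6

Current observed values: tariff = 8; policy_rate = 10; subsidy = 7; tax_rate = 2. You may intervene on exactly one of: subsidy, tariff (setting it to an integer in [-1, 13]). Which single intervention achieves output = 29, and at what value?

Intervening on subsidy: with other inputs at their observed values, output = 2*subsidy + 17. Solving for 29 gives subsidy = 6, within [-1, 13].
Intervening on tariff: output = -3*tariff + 55. Reaching 29 requires tariff = 26/3, not an integer.

set subsidy = 6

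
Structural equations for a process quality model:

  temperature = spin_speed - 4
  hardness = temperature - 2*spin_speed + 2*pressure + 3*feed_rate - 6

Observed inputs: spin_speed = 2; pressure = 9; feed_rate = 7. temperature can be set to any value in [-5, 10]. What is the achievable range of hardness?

24 to 39

Intervening on temperature fixes its value directly, overriding its dependence on spin_speed.
Substituting into the hardness equation gives hardness = temperature + 29.
Linear in temperature, so extremes are at the endpoints: temperature = -5 gives hardness = 24; temperature = 10 gives hardness = 39.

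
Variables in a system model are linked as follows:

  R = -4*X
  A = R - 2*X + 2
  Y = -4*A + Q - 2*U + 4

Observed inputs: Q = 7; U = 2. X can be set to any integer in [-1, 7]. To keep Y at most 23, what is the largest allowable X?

Substituting into the A equation gives A = -6*X + 2.
Substituting into the Y equation gives Y = 24*X - 1.
Require 24*X - 1 ≤ 23, so X ≤ 1.
The largest integer in [-1, 7] satisfying this is 1.

X = 1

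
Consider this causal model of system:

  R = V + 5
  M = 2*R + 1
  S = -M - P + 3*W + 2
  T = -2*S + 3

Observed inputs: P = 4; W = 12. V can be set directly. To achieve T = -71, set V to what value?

Substituting into the M equation gives M = 2*V + 11.
So S = -2*V + 23.
Substituting into the T equation gives T = 4*V - 43.
Solve 4*V - 43 = -71: V = (-71 + 43) / 4 = -7.

V = -7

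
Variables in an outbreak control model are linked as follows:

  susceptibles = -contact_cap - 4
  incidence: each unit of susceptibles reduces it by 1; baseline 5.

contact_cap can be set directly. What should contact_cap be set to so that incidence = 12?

Substituting into the incidence equation gives incidence = contact_cap + 9.
Solve contact_cap + 9 = 12: contact_cap = (12 - 9) / 1 = 3.

contact_cap = 3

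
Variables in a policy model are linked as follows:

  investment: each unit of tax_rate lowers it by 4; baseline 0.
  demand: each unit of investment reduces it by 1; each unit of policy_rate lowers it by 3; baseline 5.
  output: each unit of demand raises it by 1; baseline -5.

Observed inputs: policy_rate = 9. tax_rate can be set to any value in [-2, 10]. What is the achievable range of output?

-35 to 13

Substituting into the demand equation gives demand = 4*tax_rate - 22.
Substituting into the output equation gives output = 4*tax_rate - 27.
Linear in tax_rate, so extremes are at the endpoints: tax_rate = -2 gives output = -35; tax_rate = 10 gives output = 13.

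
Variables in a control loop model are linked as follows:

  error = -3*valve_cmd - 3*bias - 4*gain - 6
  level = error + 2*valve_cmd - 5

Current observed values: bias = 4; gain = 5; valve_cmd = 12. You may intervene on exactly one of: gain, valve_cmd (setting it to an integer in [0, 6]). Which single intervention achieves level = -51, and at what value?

Intervening on gain: with other inputs at their observed values, level = -4*gain - 35. Solving for -51 gives gain = 4, within [0, 6].
Intervening on valve_cmd: level = -valve_cmd - 43. Reaching -51 requires valve_cmd = 8, outside [0, 6].

set gain = 4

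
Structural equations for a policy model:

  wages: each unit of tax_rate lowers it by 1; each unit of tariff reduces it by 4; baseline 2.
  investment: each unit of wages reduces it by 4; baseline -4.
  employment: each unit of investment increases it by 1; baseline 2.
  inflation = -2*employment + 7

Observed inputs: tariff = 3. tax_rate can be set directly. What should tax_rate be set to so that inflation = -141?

tax_rate = 9

Substituting into the wages equation gives wages = -tax_rate - 10.
Substituting into the investment equation gives investment = 4*tax_rate + 36.
This gives employment = 4*tax_rate + 38.
So inflation = -8*tax_rate - 69.
Solve -8*tax_rate - 69 = -141: tax_rate = (-141 + 69) / -8 = 9.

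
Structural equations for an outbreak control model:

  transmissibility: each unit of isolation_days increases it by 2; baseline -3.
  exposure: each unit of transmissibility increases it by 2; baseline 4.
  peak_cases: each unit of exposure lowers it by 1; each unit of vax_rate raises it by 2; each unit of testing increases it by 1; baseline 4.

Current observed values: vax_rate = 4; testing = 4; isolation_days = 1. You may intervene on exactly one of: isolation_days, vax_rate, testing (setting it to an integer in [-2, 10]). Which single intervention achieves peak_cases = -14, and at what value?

set isolation_days = 8

Intervening on isolation_days: with other inputs at their observed values, peak_cases = -4*isolation_days + 18. Solving for -14 gives isolation_days = 8, within [-2, 10].
Intervening on vax_rate: peak_cases = 2*vax_rate + 6. Reaching -14 requires vax_rate = -10, outside [-2, 10].
Intervening on testing: peak_cases = testing + 10. Reaching -14 requires testing = -24, outside [-2, 10].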